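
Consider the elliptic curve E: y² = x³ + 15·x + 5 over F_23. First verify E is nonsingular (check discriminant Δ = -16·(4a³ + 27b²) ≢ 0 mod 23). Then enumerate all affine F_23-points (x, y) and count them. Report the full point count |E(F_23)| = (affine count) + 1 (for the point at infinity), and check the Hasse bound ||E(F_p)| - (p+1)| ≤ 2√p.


Affine points = {(3, 10), (3, 13), (6, 9), (6, 14), (7, 4), (7, 19), (8, 4), (8, 19), (9, 8), (9, 15), (11, 11), (11, 12), (12, 2), (12, 21), (18, 9), (18, 14), (20, 5), (20, 18), (21, 6), (21, 17), (22, 9), (22, 14)}; affine count = 22; |E(F_23)| = 23.

Discriminant check: Δ ∝ 4a³ + 27b² = 4·15³ + 27·5² = 4·3375 + 27·25 ≡ 7 (mod 23). Nonzero ⇒ E is nonsingular.
For each x ∈ F_23, compute rhs = x³ + 15·x + 5 mod 23, then count y ∈ F_23 with y² ≡ rhs.
  x = 0: rhs = 5, matching y values: none (0 points).
  x = 1: rhs = 21, matching y values: none (0 points).
  x = 2: rhs = 20, matching y values: none (0 points).
  x = 3: rhs = 8, matching y values: 10, 13 (2 points).
  x = 4: rhs = 14, matching y values: none (0 points).
  x = 5: rhs = 21, matching y values: none (0 points).
  x = 6: rhs = 12, matching y values: 9, 14 (2 points).
  x = 7: rhs = 16, matching y values: 4, 19 (2 points).
  x = 8: rhs = 16, matching y values: 4, 19 (2 points).
  x = 9: rhs = 18, matching y values: 8, 15 (2 points).
  x = 10: rhs = 5, matching y values: none (0 points).
  x = 11: rhs = 6, matching y values: 11, 12 (2 points).
  x = 12: rhs = 4, matching y values: 2, 21 (2 points).
  x = 13: rhs = 5, matching y values: none (0 points).
  x = 14: rhs = 15, matching y values: none (0 points).
  x = 15: rhs = 17, matching y values: none (0 points).
  x = 16: rhs = 17, matching y values: none (0 points).
  x = 17: rhs = 21, matching y values: none (0 points).
  x = 18: rhs = 12, matching y values: 9, 14 (2 points).
  x = 19: rhs = 19, matching y values: none (0 points).
  x = 20: rhs = 2, matching y values: 5, 18 (2 points).
  x = 21: rhs = 13, matching y values: 6, 17 (2 points).
  x = 22: rhs = 12, matching y values: 9, 14 (2 points).
Total affine count: 22.
Full point count |E(F_23)| = 22 + 1 = 23.
Hasse bound: |23 − (23+1)| = |-1| = 1 ≤ 2√23 ≈ 9.5917 ✓.


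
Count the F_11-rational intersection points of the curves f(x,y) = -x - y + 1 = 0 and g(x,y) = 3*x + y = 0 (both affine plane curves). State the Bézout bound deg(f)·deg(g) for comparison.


Common zeros: {(5, 7)}; count = 1; Bézout bound = 1.

deg(f) = 1, deg(g) = 1, so Bézout bound = 1.
Scan x ∈ F_11. For each x, list the y ∈ F_11 with f(x, y) ≡ 0 and those with g(x, y) ≡ 0 (mod 11); the common zeros in that column are the intersection.
  x = 0: f ≡ 0 at y ∈ {1}; g ≡ 0 at y ∈ {0}; common: ∅.
  x = 1: f ≡ 0 at y ∈ {0}; g ≡ 0 at y ∈ {8}; common: ∅.
  x = 2: f ≡ 0 at y ∈ {10}; g ≡ 0 at y ∈ {5}; common: ∅.
  x = 3: f ≡ 0 at y ∈ {9}; g ≡ 0 at y ∈ {2}; common: ∅.
  x = 4: f ≡ 0 at y ∈ {8}; g ≡ 0 at y ∈ {10}; common: ∅.
  x = 5: f ≡ 0 at y ∈ {7}; g ≡ 0 at y ∈ {7}; common: {7}.
  x = 6: f ≡ 0 at y ∈ {6}; g ≡ 0 at y ∈ {4}; common: ∅.
  x = 7: f ≡ 0 at y ∈ {5}; g ≡ 0 at y ∈ {1}; common: ∅.
  x = 8: f ≡ 0 at y ∈ {4}; g ≡ 0 at y ∈ {9}; common: ∅.
  x = 9: f ≡ 0 at y ∈ {3}; g ≡ 0 at y ∈ {6}; common: ∅.
  x = 10: f ≡ 0 at y ∈ {2}; g ≡ 0 at y ∈ {3}; common: ∅.
Collecting: common zeros = {(5, 7)}, so the count is 1.
Comparison with the Bézout bound: 1 ≤ 1 = deg(f)·deg(g), as expected for curves with no common component (the bound is attained).


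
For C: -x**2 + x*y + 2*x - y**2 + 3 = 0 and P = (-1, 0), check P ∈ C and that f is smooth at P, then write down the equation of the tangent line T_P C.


Tangent line at P: 4*x - y + 4 = 0.

Step 1: f(-1, 0) = 0, so P lies on C.
Step 2: partial derivatives
  f_x(x, y) = -2*x + y + 2, f_y(x, y) = x - 2*y.
  f_x(P) = 4, f_y(P) = -1 (gradient nonzero, so P is smooth).
Step 3: tangent line at P: 4·(x − -1) + -1·(y − 0) = 0.
Expanding: 4*x - y + 4 = 0.


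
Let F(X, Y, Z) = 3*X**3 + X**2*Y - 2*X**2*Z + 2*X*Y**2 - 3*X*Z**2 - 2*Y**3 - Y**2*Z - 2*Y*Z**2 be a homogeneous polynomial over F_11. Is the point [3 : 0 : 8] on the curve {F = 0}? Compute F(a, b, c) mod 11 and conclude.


F(3,0,8) ≡ 10 (mod 11); P is NOT on the curve.

Evaluate F(3, 0, 8) term-by-term (mod 11).
  3*X**3 ↦ 3·27·1·1 = 81
  X**2*Y ↦ 1·9·0·1 = 0
  -2*X**2*Z ↦ -2·9·1·8 = -144
  2*X*Y**2 ↦ 2·3·0·1 = 0
  -3*X*Z**2 ↦ -3·3·1·64 = -576
  -2*Y**3 ↦ -2·1·0·1 = 0
  -Y**2*Z ↦ -1·1·0·8 = 0
  -2*Y*Z**2 ↦ -2·1·0·64 = 0
Sum: F(3, 0, 8) = (81) + (0) + (-144) + (0) + (-576) + (0) + (0) + (0) = -639.
Reducing mod 11: -639 ≡ 10 (mod 11).
Since F(a, b, c) ≡ 10 ≠ 0 (mod 11), P does NOT lie on the curve.


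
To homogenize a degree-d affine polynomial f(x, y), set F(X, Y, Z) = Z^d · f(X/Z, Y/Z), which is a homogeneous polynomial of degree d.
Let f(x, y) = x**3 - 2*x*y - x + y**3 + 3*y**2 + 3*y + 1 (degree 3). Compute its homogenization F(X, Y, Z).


F(X, Y, Z) = X**3 - 2*X*Y*Z - X*Z**2 + Y**3 + 3*Y**2*Z + 3*Y*Z**2 + Z**3

deg(f) = 3.
Substitute x = X/Z, y = Y/Z into f, then multiply by Z^3.
  monomial 1·x^3·y^0 ↦ 1·X^3·Y^0·Z^0.
  monomial -2·x^1·y^1 ↦ -2·X^1·Y^1·Z^1.
  monomial -1·x^1·y^0 ↦ -1·X^1·Y^0·Z^2.
  monomial 1·x^0·y^3 ↦ 1·X^0·Y^3·Z^0.
  monomial 3·x^0·y^2 ↦ 3·X^0·Y^2·Z^1.
  monomial 3·x^0·y^1 ↦ 3·X^0·Y^1·Z^2.
  monomial 1·x^0·y^0 ↦ 1·X^0·Y^0·Z^3.
Collecting: F(X, Y, Z) = X**3 - 2*X*Y*Z - X*Z**2 + Y**3 + 3*Y**2*Z + 3*Y*Z**2 + Z**3.


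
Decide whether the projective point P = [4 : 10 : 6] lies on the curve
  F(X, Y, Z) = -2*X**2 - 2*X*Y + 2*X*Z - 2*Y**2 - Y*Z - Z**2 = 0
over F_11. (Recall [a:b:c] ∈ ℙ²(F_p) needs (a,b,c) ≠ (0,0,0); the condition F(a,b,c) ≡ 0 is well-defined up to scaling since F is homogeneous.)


F(4,10,6) ≡ 3 (mod 11); P is NOT on the curve.

Evaluate F(4, 10, 6) term-by-term (mod 11).
  -2*X**2 ↦ -2·16·1·1 = -32
  -2*X*Y ↦ -2·4·10·1 = -80
  2*X*Z ↦ 2·4·1·6 = 48
  -2*Y**2 ↦ -2·1·100·1 = -200
  -Y*Z ↦ -1·1·10·6 = -60
  -Z**2 ↦ -1·1·1·36 = -36
Sum: F(4, 10, 6) = (-32) + (-80) + (48) + (-200) + (-60) + (-36) = -360.
Reducing mod 11: -360 ≡ 3 (mod 11).
Since F(a, b, c) ≡ 3 ≠ 0 (mod 11), P does NOT lie on the curve.


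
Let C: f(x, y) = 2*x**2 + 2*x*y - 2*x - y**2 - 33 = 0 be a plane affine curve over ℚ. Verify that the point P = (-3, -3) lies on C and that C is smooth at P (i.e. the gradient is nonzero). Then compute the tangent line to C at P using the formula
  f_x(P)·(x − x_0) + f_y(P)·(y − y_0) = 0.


Tangent line at P: -20*x - 60 = 0.

Step 1: f(-3, -3) = 0, so P lies on C.
Step 2: partial derivatives
  f_x(x, y) = 4*x + 2*y - 2, f_y(x, y) = 2*x - 2*y.
  f_x(P) = -20, f_y(P) = 0 (gradient nonzero, so P is smooth).
Step 3: tangent line at P: -20·(x − -3) + 0·(y − -3) = 0.
Expanding: -20*x - 60 = 0.


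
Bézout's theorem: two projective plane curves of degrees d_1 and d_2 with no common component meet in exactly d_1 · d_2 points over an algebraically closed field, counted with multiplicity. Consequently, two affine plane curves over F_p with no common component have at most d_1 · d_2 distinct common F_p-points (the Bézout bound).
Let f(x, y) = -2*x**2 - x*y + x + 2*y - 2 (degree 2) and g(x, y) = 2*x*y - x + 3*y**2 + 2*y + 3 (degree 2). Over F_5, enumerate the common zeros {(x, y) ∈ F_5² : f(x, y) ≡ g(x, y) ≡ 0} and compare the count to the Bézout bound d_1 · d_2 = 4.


Common zeros: ∅; count = 0; Bézout bound = 4.

deg(f) = 2, deg(g) = 2, so Bézout bound = 4.
Scan x ∈ F_5. For each x, list the y ∈ F_5 with f(x, y) ≡ 0 and those with g(x, y) ≡ 0 (mod 5); the common zeros in that column are the intersection.
  x = 0: f ≡ 0 at y ∈ {1}; g ≡ 0 at y ∈ ∅; common: ∅.
  x = 1: f ≡ 0 at y ∈ {3}; g ≡ 0 at y ∈ ∅; common: ∅.
  x = 2: f ≡ 0 at y ∈ ∅; g ≡ 0 at y ∈ {1, 2}; common: ∅.
  x = 3: f ≡ 0 at y ∈ {3}; g ≡ 0 at y ∈ {0, 4}; common: ∅.
  x = 4: f ≡ 0 at y ∈ {0}; g ≡ 0 at y ∈ ∅; common: ∅.
Collecting: common zeros = ∅, so the count is 0.
Comparison with the Bézout bound: 0 ≤ 4 = deg(f)·deg(g), as expected for curves with no common component (the affine F_5-count falls short of the bound because intersections may lie at infinity, over extension fields, or carry multiplicity).


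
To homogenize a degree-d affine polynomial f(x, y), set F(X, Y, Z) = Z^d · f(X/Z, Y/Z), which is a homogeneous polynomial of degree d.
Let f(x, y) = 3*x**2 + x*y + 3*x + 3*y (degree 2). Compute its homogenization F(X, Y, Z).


F(X, Y, Z) = 3*X**2 + X*Y + 3*X*Z + 3*Y*Z

deg(f) = 2.
Substitute x = X/Z, y = Y/Z into f, then multiply by Z^2.
  monomial 3·x^2·y^0 ↦ 3·X^2·Y^0·Z^0.
  monomial 1·x^1·y^1 ↦ 1·X^1·Y^1·Z^0.
  monomial 3·x^1·y^0 ↦ 3·X^1·Y^0·Z^1.
  monomial 3·x^0·y^1 ↦ 3·X^0·Y^1·Z^1.
Collecting: F(X, Y, Z) = 3*X**2 + X*Y + 3*X*Z + 3*Y*Z.


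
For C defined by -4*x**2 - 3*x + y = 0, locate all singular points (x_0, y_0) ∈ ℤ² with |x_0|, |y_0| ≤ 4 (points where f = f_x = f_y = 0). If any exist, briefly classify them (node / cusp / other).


No singular points in the scanned grid; C is smooth there.

Compute partial derivatives:
  f_x = -8*x - 3.
  f_y = 1.
f_y = 1 is a nonzero constant, so f_y never vanishes: no point (x, y) can satisfy f = f_x = f_y = 0. In particular no (x, y) ∈ {−4, ..., 4}² is singular; the curve is smooth.


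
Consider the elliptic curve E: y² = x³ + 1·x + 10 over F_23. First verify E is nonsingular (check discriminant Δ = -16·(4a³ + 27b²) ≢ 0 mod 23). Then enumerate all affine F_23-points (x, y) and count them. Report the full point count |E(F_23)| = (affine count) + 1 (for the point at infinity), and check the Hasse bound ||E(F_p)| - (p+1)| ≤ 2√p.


Affine points = {(1, 9), (1, 14), (4, 3), (4, 20), (5, 5), (5, 18), (6, 5), (6, 18), (8, 1), (8, 22), (9, 9), (9, 14), (10, 10), (10, 13), (11, 8), (11, 15), (12, 5), (12, 18), (13, 9), (13, 14), (14, 10), (14, 13), (17, 8), (17, 15), (18, 8), (18, 15), (20, 7), (20, 16), (21, 0), (22, 10), (22, 13)}; affine count = 31; |E(F_23)| = 32.

Discriminant check: Δ ∝ 4a³ + 27b² = 4·1³ + 27·10² = 4·1 + 27·100 ≡ 13 (mod 23). Nonzero ⇒ E is nonsingular.
For each x ∈ F_23, compute rhs = x³ + 1·x + 10 mod 23, then count y ∈ F_23 with y² ≡ rhs.
  x = 0: rhs = 10, matching y values: none (0 points).
  x = 1: rhs = 12, matching y values: 9, 14 (2 points).
  x = 2: rhs = 20, matching y values: none (0 points).
  x = 3: rhs = 17, matching y values: none (0 points).
  x = 4: rhs = 9, matching y values: 3, 20 (2 points).
  x = 5: rhs = 2, matching y values: 5, 18 (2 points).
  x = 6: rhs = 2, matching y values: 5, 18 (2 points).
  x = 7: rhs = 15, matching y values: none (0 points).
  x = 8: rhs = 1, matching y values: 1, 22 (2 points).
  x = 9: rhs = 12, matching y values: 9, 14 (2 points).
  x = 10: rhs = 8, matching y values: 10, 13 (2 points).
  x = 11: rhs = 18, matching y values: 8, 15 (2 points).
  x = 12: rhs = 2, matching y values: 5, 18 (2 points).
  x = 13: rhs = 12, matching y values: 9, 14 (2 points).
  x = 14: rhs = 8, matching y values: 10, 13 (2 points).
  x = 15: rhs = 19, matching y values: none (0 points).
  x = 16: rhs = 5, matching y values: none (0 points).
  x = 17: rhs = 18, matching y values: 8, 15 (2 points).
  x = 18: rhs = 18, matching y values: 8, 15 (2 points).
  x = 19: rhs = 11, matching y values: none (0 points).
  x = 20: rhs = 3, matching y values: 7, 16 (2 points).
  x = 21: rhs = 0, matching y values: 0 (1 points).
  x = 22: rhs = 8, matching y values: 10, 13 (2 points).
Total affine count: 31.
Full point count |E(F_23)| = 31 + 1 = 32.
Hasse bound: |32 − (23+1)| = |8| = 8 ≤ 2√23 ≈ 9.5917 ✓.


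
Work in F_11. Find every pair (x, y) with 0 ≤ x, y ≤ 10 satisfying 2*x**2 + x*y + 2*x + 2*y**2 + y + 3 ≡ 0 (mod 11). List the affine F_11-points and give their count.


Affine F_11-points: {(1, 1), (1, 9), (3, 1), (3, 8), (4, 7), (5, 3), (5, 5), (8, 5), (8, 7), (9, 3), (10, 2), (10, 9)}; count = 12.

For each of the 121 pairs (x, y) ∈ F_11², evaluate f(x, y) mod 11. Record the zeros.
  x = 0: [0↦3, 1↦6, 2↦2, 3↦2, 4↦6, 5↦3, 6↦4, 7↦9, 8↦7, 9↦9, 10↦4]  zeros at y ∈ ∅
  x = 1: [0↦7, 1↦0, 2↦8, 3↦9, 4↦3, 5↦1, 6↦3, 7↦9, 8↦8, 9↦0, 10↦7]  zeros at y ∈ {1, 9}
  x = 2: [0↦4, 1↦9, 2↦7, 3↦9, 4↦4, 5↦3, 6↦6, 7↦2, 8↦2, 9↦6, 10↦3]  zeros at y ∈ ∅
  x = 3: [0↦5, 1↦0, 2↦10, 3↦2, 4↦9, 5↦9, 6↦2, 7↦10, 8↦0, 9↦5, 10↦3]  zeros at y ∈ {1, 8}
  x = 4: [0↦10, 1↦6, 2↦6, 3↦10, 4↦7, 5↦8, 6↦2, 7↦0, 8↦2, 9↦8, 10↦7]  zeros at y ∈ {7}
  x = 5: [0↦8, 1↦5, 2↦6, 3↦0, 4↦9, 5↦0, 6↦6, 7↦5, 8↦8, 9↦4, 10↦4]  zeros at y ∈ {3, 5}
  x = 6: [0↦10, 1↦8, 2↦10, 3↦5, 4↦4, 5↦7, 6↦3, 7↦3, 8↦7, 9↦4, 10↦5]  zeros at y ∈ ∅
  x = 7: [0↦5, 1↦4, 2↦7, 3↦3, 4↦3, 5↦7, 6↦4, 7↦5, 8↦10, 9↦8, 10↦10]  zeros at y ∈ ∅
  x = 8: [0↦4, 1↦4, 2↦8, 3↦5, 4↦6, 5↦0, 6↦9, 7↦0, 8↦6, 9↦5, 10↦8]  zeros at y ∈ {5, 7}
  x = 9: [0↦7, 1↦8, 2↦2, 3↦0, 4↦2, 5↦8, 6↦7, 7↦10, 8↦6, 9↦6, 10↦10]  zeros at y ∈ {3}
  x = 10: [0↦3, 1↦5, 2↦0, 3↦10, 4↦2, 5↦9, 6↦9, 7↦2, 8↦10, 9↦0, 10↦5]  zeros at y ∈ {2, 9}
Collecting zeros: affine points = {(1, 1), (1, 9), (3, 1), (3, 8), (4, 7), (5, 3), (5, 5), (8, 5), (8, 7), (9, 3), (10, 2), (10, 9)}.
Total count |C(F_11)_aff| = 12.


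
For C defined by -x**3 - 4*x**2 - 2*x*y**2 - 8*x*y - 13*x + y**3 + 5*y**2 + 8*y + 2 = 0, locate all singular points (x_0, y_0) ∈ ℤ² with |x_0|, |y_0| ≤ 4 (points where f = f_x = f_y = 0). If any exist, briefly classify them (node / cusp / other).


Singular points: {(-1, -2)}; classification: node.

Compute partial derivatives:
  f_x = -3*x**2 - 8*x - 2*y**2 - 8*y - 13.
  f_y = -4*x*y - 8*x + 3*y**2 + 10*y + 8.
Scan x_0 ∈ {−4, ..., 4}. For each x_0, f_y(x_0, y) is a polynomial in y; find its integer roots y ∈ {−4, ..., 4}, then test f_x and f at those candidates.
  x = -4: f_y(-4, y) = 3*y**2 + 26*y + 40; vanishes at y ∈ {-2}. (-4, -2): f_x = -21 ≠ 0.
  x = -3: f_y(-3, y) = 3*y**2 + 22*y + 32; vanishes at y ∈ {-2}. (-3, -2): f_x = -8 ≠ 0.
  x = -2: f_y(-2, y) = 3*y**2 + 18*y + 24; vanishes at y ∈ {-4, -2}. (-2, -4): f_x = -9 ≠ 0; (-2, -2): f_x = -1 ≠ 0.
  x = -1: f_y(-1, y) = 3*y**2 + 14*y + 16; vanishes at y ∈ {-2}. (-1, -2): f_x = 0, f = 0 — SINGULAR.
  x = 0: f_y(0, y) = 3*y**2 + 10*y + 8; vanishes at y ∈ {-2}. (0, -2): f_x = -5 ≠ 0.
  x = 1: f_y(1, y) = 3*y**2 + 6*y; vanishes at y ∈ {-2, 0}. (1, -2): f_x = -16 ≠ 0; (1, 0): f_x = -24 ≠ 0.
  x = 2: f_y(2, y) = 3*y**2 + 2*y - 8; vanishes at y ∈ {-2}. (2, -2): f_x = -33 ≠ 0.
  x = 3: f_y(3, y) = 3*y**2 - 2*y - 16; vanishes at y ∈ {-2}. (3, -2): f_x = -56 ≠ 0.
  x = 4: f_y(4, y) = 3*y**2 - 6*y - 24; vanishes at y ∈ {-2, 4}. (4, -2): f_x = -85 ≠ 0; (4, 4): f_x = -157 ≠ 0.
Only singular point on the grid: (-1, -2).
Classify: substitute x = -1 + u, y = -2 + v and expand: f = -u**3 - u**2 - 2*u*v**2 + v**3 + v**2.
No constant or linear terms (consistent with a singular point). Quadratic part: -u**2 + v**2. Cubic part: -u**3 - 2*u*v**2 + v**3.
The quadratic part v**2 - u**2 = (v − u)(v + u) splits into two distinct linear factors, so there are two distinct tangent lines y − -2 = ±(x − -1) — this is a node (ordinary double point).
Classification: node.


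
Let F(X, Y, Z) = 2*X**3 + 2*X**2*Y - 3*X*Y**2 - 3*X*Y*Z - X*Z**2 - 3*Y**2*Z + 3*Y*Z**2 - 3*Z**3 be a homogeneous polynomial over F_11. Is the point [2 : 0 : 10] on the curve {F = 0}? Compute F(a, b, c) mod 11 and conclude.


F(2,0,10) ≡ 6 (mod 11); P is NOT on the curve.

Evaluate F(2, 0, 10) term-by-term (mod 11).
  2*X**3 ↦ 2·8·1·1 = 16
  2*X**2*Y ↦ 2·4·0·1 = 0
  -3*X*Y**2 ↦ -3·2·0·1 = 0
  -3*X*Y*Z ↦ -3·2·0·10 = 0
  -X*Z**2 ↦ -1·2·1·100 = -200
  -3*Y**2*Z ↦ -3·1·0·10 = 0
  3*Y*Z**2 ↦ 3·1·0·100 = 0
  -3*Z**3 ↦ -3·1·1·1000 = -3000
Sum: F(2, 0, 10) = (16) + (0) + (0) + (0) + (-200) + (0) + (0) + (-3000) = -3184.
Reducing mod 11: -3184 ≡ 6 (mod 11).
Since F(a, b, c) ≡ 6 ≠ 0 (mod 11), P does NOT lie on the curve.


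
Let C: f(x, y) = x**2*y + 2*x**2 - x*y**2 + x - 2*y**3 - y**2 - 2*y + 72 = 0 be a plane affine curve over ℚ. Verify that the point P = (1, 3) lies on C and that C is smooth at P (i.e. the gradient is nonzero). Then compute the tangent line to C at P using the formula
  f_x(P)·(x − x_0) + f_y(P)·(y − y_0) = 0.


Tangent line at P: 2*x - 67*y + 199 = 0.

Step 1: f(1, 3) = 0, so P lies on C.
Step 2: partial derivatives
  f_x(x, y) = 2*x*y + 4*x - y**2 + 1, f_y(x, y) = x**2 - 2*x*y - 6*y**2 - 2*y - 2.
  f_x(P) = 2, f_y(P) = -67 (gradient nonzero, so P is smooth).
Step 3: tangent line at P: 2·(x − 1) + -67·(y − 3) = 0.
Expanding: 2*x - 67*y + 199 = 0.


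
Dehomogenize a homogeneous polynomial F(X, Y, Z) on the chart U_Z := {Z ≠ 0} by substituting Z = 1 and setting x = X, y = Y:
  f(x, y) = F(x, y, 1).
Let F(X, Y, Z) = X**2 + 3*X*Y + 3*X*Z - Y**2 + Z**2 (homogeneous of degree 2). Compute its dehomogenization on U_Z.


f(x, y) = x**2 + 3*x*y + 3*x - y**2 + 1

On U_Z we set Z = 1. Each monomial c·X^i·Y^j·Z^k in F becomes c·x^i·y^j·1^k = c·x^i·y^j.
Substituting Z = 1: F(X, Y, 1) = x**2 + 3*x*y + 3*x - y**2 + 1.
Note: deg(f) ≤ deg(F) = 2; strict inequality happens when F is divisible by Z (lost terms).


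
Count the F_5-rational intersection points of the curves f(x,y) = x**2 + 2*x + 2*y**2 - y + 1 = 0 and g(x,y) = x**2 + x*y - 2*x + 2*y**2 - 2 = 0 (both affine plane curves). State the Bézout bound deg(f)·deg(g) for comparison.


Common zeros: {(1, 1), (2, 2)}; count = 2; Bézout bound = 4.

deg(f) = 2, deg(g) = 2, so Bézout bound = 4.
Scan x ∈ F_5. For each x, list the y ∈ F_5 with f(x, y) ≡ 0 and those with g(x, y) ≡ 0 (mod 5); the common zeros in that column are the intersection.
  x = 0: f ≡ 0 at y ∈ ∅; g ≡ 0 at y ∈ {1, 4}; common: ∅.
  x = 1: f ≡ 0 at y ∈ {1, 2}; g ≡ 0 at y ∈ {1}; common: {1}.
  x = 2: f ≡ 0 at y ∈ {1, 2}; g ≡ 0 at y ∈ {2}; common: {2}.
  x = 3: f ≡ 0 at y ∈ ∅; g ≡ 0 at y ∈ {2, 4}; common: ∅.
  x = 4: f ≡ 0 at y ∈ {0, 3}; g ≡ 0 at y ∈ ∅; common: ∅.
Collecting: common zeros = {(1, 1), (2, 2)}, so the count is 2.
Comparison with the Bézout bound: 2 ≤ 4 = deg(f)·deg(g), as expected for curves with no common component (the affine F_5-count falls short of the bound because intersections may lie at infinity, over extension fields, or carry multiplicity).


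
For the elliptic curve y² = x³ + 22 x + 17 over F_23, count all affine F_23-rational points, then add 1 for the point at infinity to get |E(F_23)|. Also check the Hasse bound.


Affine points = {(2, 0), (3, 8), (3, 15), (4, 10), (4, 13), (7, 10), (7, 13), (9, 1), (9, 22), (10, 8), (10, 15), (11, 7), (11, 16), (12, 10), (12, 13), (13, 4), (13, 19), (16, 7), (16, 16), (18, 9), (18, 14), (19, 7), (19, 16), (20, 4), (20, 19)}; affine count = 25; |E(F_23)| = 26.

Discriminant check: Δ ∝ 4a³ + 27b² = 4·22³ + 27·17² = 4·10648 + 27·289 ≡ 2 (mod 23). Nonzero ⇒ E is nonsingular.
For each x ∈ F_23, compute rhs = x³ + 22·x + 17 mod 23, then count y ∈ F_23 with y² ≡ rhs.
  x = 0: rhs = 17, matching y values: none (0 points).
  x = 1: rhs = 17, matching y values: none (0 points).
  x = 2: rhs = 0, matching y values: 0 (1 points).
  x = 3: rhs = 18, matching y values: 8, 15 (2 points).
  x = 4: rhs = 8, matching y values: 10, 13 (2 points).
  x = 5: rhs = 22, matching y values: none (0 points).
  x = 6: rhs = 20, matching y values: none (0 points).
  x = 7: rhs = 8, matching y values: 10, 13 (2 points).
  x = 8: rhs = 15, matching y values: none (0 points).
  x = 9: rhs = 1, matching y values: 1, 22 (2 points).
  x = 10: rhs = 18, matching y values: 8, 15 (2 points).
  x = 11: rhs = 3, matching y values: 7, 16 (2 points).
  x = 12: rhs = 8, matching y values: 10, 13 (2 points).
  x = 13: rhs = 16, matching y values: 4, 19 (2 points).
  x = 14: rhs = 10, matching y values: none (0 points).
  x = 15: rhs = 19, matching y values: none (0 points).
  x = 16: rhs = 3, matching y values: 7, 16 (2 points).
  x = 17: rhs = 14, matching y values: none (0 points).
  x = 18: rhs = 12, matching y values: 9, 14 (2 points).
  x = 19: rhs = 3, matching y values: 7, 16 (2 points).
  x = 20: rhs = 16, matching y values: 4, 19 (2 points).
  x = 21: rhs = 11, matching y values: none (0 points).
  x = 22: rhs = 17, matching y values: none (0 points).
Total affine count: 25.
Full point count |E(F_23)| = 25 + 1 = 26.
Hasse bound: |26 − (23+1)| = |2| = 2 ≤ 2√23 ≈ 9.5917 ✓.


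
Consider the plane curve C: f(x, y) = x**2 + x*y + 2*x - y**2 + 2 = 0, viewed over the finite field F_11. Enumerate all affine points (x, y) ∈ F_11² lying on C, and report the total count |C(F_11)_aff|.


Affine F_11-points: {(2, 1), (3, 7), (6, 1), (6, 5), (7, 3), (7, 4), (9, 4), (9, 5), (10, 3), (10, 7)}; count = 10.

For each of the 121 pairs (x, y) ∈ F_11², evaluate f(x, y) mod 11. Record the zeros.
  x = 0: [0↦2, 1↦1, 2↦9, 3↦4, 4↦8, 5↦10, 6↦10, 7↦8, 8↦4, 9↦9, 10↦1]  zeros at y ∈ ∅
  x = 1: [0↦5, 1↦5, 2↦3, 3↦10, 4↦4, 5↦7, 6↦8, 7↦7, 8↦4, 9↦10, 10↦3]  zeros at y ∈ ∅
  x = 2: [0↦10, 1↦0, 2↦10, 3↦7, 4↦2, 5↦6, 6↦8, 7↦8, 8↦6, 9↦2, 10↦7]  zeros at y ∈ {1}
  x = 3: [0↦6, 1↦8, 2↦8, 3↦6, 4↦2, 5↦7, 6↦10, 7↦0, 8↦10, 9↦7, 10↦2]  zeros at y ∈ {7}
  x = 4: [0↦4, 1↦7, 2↦8, 3↦7, 4↦4, 5↦10, 6↦3, 7↦5, 8↦5, 9↦3, 10↦10]  zeros at y ∈ ∅
  x = 5: [0↦4, 1↦8, 2↦10, 3↦10, 4↦8, 5↦4, 6↦9, 7↦1, 8↦2, 9↦1, 10↦9]  zeros at y ∈ ∅
  x = 6: [0↦6, 1↦0, 2↦3, 3↦4, 4↦3, 5↦0, 6↦6, 7↦10, 8↦1, 9↦1, 10↦10]  zeros at y ∈ {1, 5}
  x = 7: [0↦10, 1↦5, 2↦9, 3↦0, 4↦0, 5↦9, 6↦5, 7↦10, 8↦2, 9↦3, 10↦2]  zeros at y ∈ {3, 4}
  x = 8: [0↦5, 1↦1, 2↦6, 3↦9, 4↦10, 5↦9, 6↦6, 7↦1, 8↦5, 9↦7, 10↦7]  zeros at y ∈ ∅
  x = 9: [0↦2, 1↦10, 2↦5, 3↦9, 4↦0, 5↦0, 6↦9, 7↦5, 8↦10, 9↦2, 10↦3]  zeros at y ∈ {4, 5}
  x = 10: [0↦1, 1↦10, 2↦6, 3↦0, 4↦3, 5↦4, 6↦3, 7↦0, 8↦6, 9↦10, 10↦1]  zeros at y ∈ {3, 7}
Collecting zeros: affine points = {(2, 1), (3, 7), (6, 1), (6, 5), (7, 3), (7, 4), (9, 4), (9, 5), (10, 3), (10, 7)}.
Total count |C(F_11)_aff| = 10.


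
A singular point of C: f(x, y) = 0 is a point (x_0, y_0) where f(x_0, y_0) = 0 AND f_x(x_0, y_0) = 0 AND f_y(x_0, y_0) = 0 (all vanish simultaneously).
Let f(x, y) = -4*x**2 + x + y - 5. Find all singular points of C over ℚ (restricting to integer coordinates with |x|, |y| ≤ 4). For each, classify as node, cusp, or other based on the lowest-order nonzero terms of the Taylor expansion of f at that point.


No singular points in the scanned grid; C is smooth there.

Compute partial derivatives:
  f_x = 1 - 8*x.
  f_y = 1.
f_y = 1 is a nonzero constant, so f_y never vanishes: no point (x, y) can satisfy f = f_x = f_y = 0. In particular no (x, y) ∈ {−4, ..., 4}² is singular; the curve is smooth.


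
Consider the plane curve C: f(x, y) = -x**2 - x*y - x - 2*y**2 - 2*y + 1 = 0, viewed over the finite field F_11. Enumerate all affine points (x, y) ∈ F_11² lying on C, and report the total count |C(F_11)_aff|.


Affine F_11-points: {(0, 2), (0, 8), (1, 5), (1, 10), (2, 1), (2, 8), (3, 0), (3, 3), (4, 3), (4, 5), (5, 6), (5, 7), (6, 9), (7, 0), (7, 1), (8, 2), (8, 4), (9, 4), (9, 7), (10, 6), (10, 10)}; count = 21.

For each of the 121 pairs (x, y) ∈ F_11², evaluate f(x, y) mod 11. Record the zeros.
  x = 0: [0↦1, 1↦8, 2↦0, 3↦10, 4↦5, 5↦7, 6↦5, 7↦10, 8↦0, 9↦8, 10↦1]  zeros at y ∈ {2, 8}
  x = 1: [0↦10, 1↦5, 2↦7, 3↦5, 4↦10, 5↦0, 6↦8, 7↦1, 8↦1, 9↦8, 10↦0]  zeros at y ∈ {5, 10}
  x = 2: [0↦6, 1↦0, 2↦1, 3↦9, 4↦2, 5↦2, 6↦9, 7↦1, 8↦0, 9↦6, 10↦8]  zeros at y ∈ {1, 8}
  x = 3: [0↦0, 1↦4, 2↦4, 3↦0, 4↦3, 5↦2, 6↦8, 7↦10, 8↦8, 9↦2, 10↦3]  zeros at y ∈ {0, 3}
  x = 4: [0↦3, 1↦6, 2↦5, 3↦0, 4↦2, 5↦0, 6↦5, 7↦6, 8↦3, 9↦7, 10↦7]  zeros at y ∈ {3, 5}
  x = 5: [0↦4, 1↦6, 2↦4, 3↦9, 4↦10, 5↦7, 6↦0, 7↦0, 8↦7, 9↦10, 10↦9]  zeros at y ∈ {6, 7}
  x = 6: [0↦3, 1↦4, 2↦1, 3↦5, 4↦5, 5↦1, 6↦4, 7↦3, 8↦9, 9↦0, 10↦9]  zeros at y ∈ {9}
  x = 7: [0↦0, 1↦0, 2↦7, 3↦10, 4↦9, 5↦4, 6↦6, 7↦4, 8↦9, 9↦10, 10↦7]  zeros at y ∈ {0, 1}
  x = 8: [0↦6, 1↦5, 2↦0, 3↦2, 4↦0, 5↦5, 6↦6, 7↦3, 8↦7, 9↦7, 10↦3]  zeros at y ∈ {2, 4}
  x = 9: [0↦10, 1↦8, 2↦2, 3↦3, 4↦0, 5↦4, 6↦4, 7↦0, 8↦3, 9↦2, 10↦8]  zeros at y ∈ {4, 7}
  x = 10: [0↦1, 1↦9, 2↦2, 3↦2, 4↦9, 5↦1, 6↦0, 7↦6, 8↦8, 9↦6, 10↦0]  zeros at y ∈ {6, 10}
Collecting zeros: affine points = {(0, 2), (0, 8), (1, 5), (1, 10), (2, 1), (2, 8), (3, 0), (3, 3), (4, 3), (4, 5), (5, 6), (5, 7), (6, 9), (7, 0), (7, 1), (8, 2), (8, 4), (9, 4), (9, 7), (10, 6), (10, 10)}.
Total count |C(F_11)_aff| = 21.


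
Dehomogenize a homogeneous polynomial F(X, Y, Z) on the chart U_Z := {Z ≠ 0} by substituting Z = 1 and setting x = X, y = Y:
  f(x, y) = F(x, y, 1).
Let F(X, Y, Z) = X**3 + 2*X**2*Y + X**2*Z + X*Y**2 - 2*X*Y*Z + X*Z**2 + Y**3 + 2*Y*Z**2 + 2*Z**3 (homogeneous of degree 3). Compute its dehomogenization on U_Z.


f(x, y) = x**3 + 2*x**2*y + x**2 + x*y**2 - 2*x*y + x + y**3 + 2*y + 2

On U_Z we set Z = 1. Each monomial c·X^i·Y^j·Z^k in F becomes c·x^i·y^j·1^k = c·x^i·y^j.
Substituting Z = 1: F(X, Y, 1) = x**3 + 2*x**2*y + x**2 + x*y**2 - 2*x*y + x + y**3 + 2*y + 2.
Note: deg(f) ≤ deg(F) = 3; strict inequality happens when F is divisible by Z (lost terms).


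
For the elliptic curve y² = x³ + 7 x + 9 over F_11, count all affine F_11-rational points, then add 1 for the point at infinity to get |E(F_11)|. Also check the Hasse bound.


Affine points = {(0, 3), (0, 8), (2, 3), (2, 8), (5, 2), (5, 9), (6, 5), (6, 6), (7, 4), (7, 7), (8, 4), (8, 7), (9, 3), (9, 8), (10, 1), (10, 10)}; affine count = 16; |E(F_11)| = 17.

Discriminant check: Δ ∝ 4a³ + 27b² = 4·7³ + 27·9² = 4·343 + 27·81 ≡ 6 (mod 11). Nonzero ⇒ E is nonsingular.
For each x ∈ F_11, compute rhs = x³ + 7·x + 9 mod 11, then count y ∈ F_11 with y² ≡ rhs.
  x = 0: rhs = 9, matching y values: 3, 8 (2 points).
  x = 1: rhs = 6, matching y values: none (0 points).
  x = 2: rhs = 9, matching y values: 3, 8 (2 points).
  x = 3: rhs = 2, matching y values: none (0 points).
  x = 4: rhs = 2, matching y values: none (0 points).
  x = 5: rhs = 4, matching y values: 2, 9 (2 points).
  x = 6: rhs = 3, matching y values: 5, 6 (2 points).
  x = 7: rhs = 5, matching y values: 4, 7 (2 points).
  x = 8: rhs = 5, matching y values: 4, 7 (2 points).
  x = 9: rhs = 9, matching y values: 3, 8 (2 points).
  x = 10: rhs = 1, matching y values: 1, 10 (2 points).
Total affine count: 16.
Full point count |E(F_11)| = 16 + 1 = 17.
Hasse bound: |17 − (11+1)| = |5| = 5 ≤ 2√11 ≈ 6.6332 ✓.


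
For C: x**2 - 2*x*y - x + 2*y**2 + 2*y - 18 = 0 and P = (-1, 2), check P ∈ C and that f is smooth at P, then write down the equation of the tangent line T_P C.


Tangent line at P: -7*x + 12*y - 31 = 0.

Step 1: f(-1, 2) = 0, so P lies on C.
Step 2: partial derivatives
  f_x(x, y) = 2*x - 2*y - 1, f_y(x, y) = -2*x + 4*y + 2.
  f_x(P) = -7, f_y(P) = 12 (gradient nonzero, so P is smooth).
Step 3: tangent line at P: -7·(x − -1) + 12·(y − 2) = 0.
Expanding: -7*x + 12*y - 31 = 0.


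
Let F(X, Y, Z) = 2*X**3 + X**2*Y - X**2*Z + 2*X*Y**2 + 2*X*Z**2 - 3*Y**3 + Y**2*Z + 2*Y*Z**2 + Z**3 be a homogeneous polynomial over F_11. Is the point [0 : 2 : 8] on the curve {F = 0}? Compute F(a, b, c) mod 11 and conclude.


F(0,2,8) ≡ 6 (mod 11); P is NOT on the curve.

Evaluate F(0, 2, 8) term-by-term (mod 11).
  2*X**3 ↦ 2·0·1·1 = 0
  X**2*Y ↦ 1·0·2·1 = 0
  -X**2*Z ↦ -1·0·1·8 = 0
  2*X*Y**2 ↦ 2·0·4·1 = 0
  2*X*Z**2 ↦ 2·0·1·64 = 0
  -3*Y**3 ↦ -3·1·8·1 = -24
  Y**2*Z ↦ 1·1·4·8 = 32
  2*Y*Z**2 ↦ 2·1·2·64 = 256
  Z**3 ↦ 1·1·1·512 = 512
Sum: F(0, 2, 8) = (0) + (0) + (0) + (0) + (0) + (-24) + (32) + (256) + (512) = 776.
Reducing mod 11: 776 ≡ 6 (mod 11).
Since F(a, b, c) ≡ 6 ≠ 0 (mod 11), P does NOT lie on the curve.


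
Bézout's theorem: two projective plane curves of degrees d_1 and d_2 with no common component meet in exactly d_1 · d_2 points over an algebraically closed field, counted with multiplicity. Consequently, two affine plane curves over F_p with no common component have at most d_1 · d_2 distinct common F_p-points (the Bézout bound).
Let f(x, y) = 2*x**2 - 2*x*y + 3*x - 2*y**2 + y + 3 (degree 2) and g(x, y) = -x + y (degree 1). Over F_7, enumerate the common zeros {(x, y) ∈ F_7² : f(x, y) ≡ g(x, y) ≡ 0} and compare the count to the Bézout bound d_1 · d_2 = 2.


Common zeros: ∅; count = 0; Bézout bound = 2.

deg(f) = 2, deg(g) = 1, so Bézout bound = 2.
Scan x ∈ F_7. For each x, list the y ∈ F_7 with f(x, y) ≡ 0 and those with g(x, y) ≡ 0 (mod 7); the common zeros in that column are the intersection.
  x = 0: f ≡ 0 at y ∈ {5, 6}; g ≡ 0 at y ∈ {0}; common: ∅.
  x = 1: f ≡ 0 at y ∈ {4, 6}; g ≡ 0 at y ∈ {1}; common: ∅.
  x = 2: f ≡ 0 at y ∈ ∅; g ≡ 0 at y ∈ {2}; common: ∅.
  x = 3: f ≡ 0 at y ∈ ∅; g ≡ 0 at y ∈ {3}; common: ∅.
  x = 4: f ≡ 0 at y ∈ ∅; g ≡ 0 at y ∈ {4}; common: ∅.
  x = 5: f ≡ 0 at y ∈ {2, 4}; g ≡ 0 at y ∈ {5}; common: ∅.
  x = 6: f ≡ 0 at y ∈ {2, 3}; g ≡ 0 at y ∈ {6}; common: ∅.
Collecting: common zeros = ∅, so the count is 0.
Comparison with the Bézout bound: 0 ≤ 2 = deg(f)·deg(g), as expected for curves with no common component (the affine F_7-count falls short of the bound because intersections may lie at infinity, over extension fields, or carry multiplicity).


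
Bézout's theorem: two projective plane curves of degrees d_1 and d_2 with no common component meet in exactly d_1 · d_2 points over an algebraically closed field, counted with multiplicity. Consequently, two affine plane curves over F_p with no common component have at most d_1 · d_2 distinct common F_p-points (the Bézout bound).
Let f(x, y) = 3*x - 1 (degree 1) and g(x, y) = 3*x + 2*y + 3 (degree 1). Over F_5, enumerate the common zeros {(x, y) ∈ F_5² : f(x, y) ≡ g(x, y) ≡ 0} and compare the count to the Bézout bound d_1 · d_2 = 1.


Common zeros: {(2, 3)}; count = 1; Bézout bound = 1.

deg(f) = 1, deg(g) = 1, so Bézout bound = 1.
Scan x ∈ F_5. For each x, list the y ∈ F_5 with f(x, y) ≡ 0 and those with g(x, y) ≡ 0 (mod 5); the common zeros in that column are the intersection.
  x = 0: f ≡ 0 at y ∈ ∅; g ≡ 0 at y ∈ {1}; common: ∅.
  x = 1: f ≡ 0 at y ∈ ∅; g ≡ 0 at y ∈ {2}; common: ∅.
  x = 2: f ≡ 0 at y ∈ {0, 1, 2, 3, 4}; g ≡ 0 at y ∈ {3}; common: {3}.
  x = 3: f ≡ 0 at y ∈ ∅; g ≡ 0 at y ∈ {4}; common: ∅.
  x = 4: f ≡ 0 at y ∈ ∅; g ≡ 0 at y ∈ {0}; common: ∅.
Collecting: common zeros = {(2, 3)}, so the count is 1.
Comparison with the Bézout bound: 1 ≤ 1 = deg(f)·deg(g), as expected for curves with no common component (the bound is attained).


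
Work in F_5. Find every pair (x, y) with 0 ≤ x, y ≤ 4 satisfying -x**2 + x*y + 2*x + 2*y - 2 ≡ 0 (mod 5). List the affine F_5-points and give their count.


Affine F_5-points: {(0, 1), (1, 2), (2, 3), (3, 0), (3, 1), (3, 2), (3, 3), (3, 4), (4, 0)}; count = 9.

For each of the 25 pairs (x, y) ∈ F_5², evaluate f(x, y) mod 5. Record the zeros.
  x = 0: [0↦3, 1↦0, 2↦2, 3↦4, 4↦1]  zeros at y ∈ {1}
  x = 1: [0↦4, 1↦2, 2↦0, 3↦3, 4↦1]  zeros at y ∈ {2}
  x = 2: [0↦3, 1↦2, 2↦1, 3↦0, 4↦4]  zeros at y ∈ {3}
  x = 3: [0↦0, 1↦0, 2↦0, 3↦0, 4↦0]  zeros at y ∈ {0, 1, 2, 3, 4}
  x = 4: [0↦0, 1↦1, 2↦2, 3↦3, 4↦4]  zeros at y ∈ {0}
Collecting zeros: affine points = {(0, 1), (1, 2), (2, 3), (3, 0), (3, 1), (3, 2), (3, 3), (3, 4), (4, 0)}.
Total count |C(F_5)_aff| = 9.


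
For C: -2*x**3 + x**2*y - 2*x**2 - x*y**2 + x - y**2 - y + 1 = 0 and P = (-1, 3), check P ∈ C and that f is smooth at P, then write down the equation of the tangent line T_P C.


Tangent line at P: -16*x - 16 = 0.

Step 1: f(-1, 3) = 0, so P lies on C.
Step 2: partial derivatives
  f_x(x, y) = -6*x**2 + 2*x*y - 4*x - y**2 + 1, f_y(x, y) = x**2 - 2*x*y - 2*y - 1.
  f_x(P) = -16, f_y(P) = 0 (gradient nonzero, so P is smooth).
Step 3: tangent line at P: -16·(x − -1) + 0·(y − 3) = 0.
Expanding: -16*x - 16 = 0.


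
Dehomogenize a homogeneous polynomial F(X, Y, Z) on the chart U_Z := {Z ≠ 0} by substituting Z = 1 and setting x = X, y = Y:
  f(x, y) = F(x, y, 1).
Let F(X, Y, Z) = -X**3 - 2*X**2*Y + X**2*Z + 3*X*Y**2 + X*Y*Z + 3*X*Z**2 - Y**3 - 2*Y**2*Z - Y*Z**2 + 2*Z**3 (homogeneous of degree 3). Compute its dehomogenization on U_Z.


f(x, y) = -x**3 - 2*x**2*y + x**2 + 3*x*y**2 + x*y + 3*x - y**3 - 2*y**2 - y + 2

On U_Z we set Z = 1. Each monomial c·X^i·Y^j·Z^k in F becomes c·x^i·y^j·1^k = c·x^i·y^j.
Substituting Z = 1: F(X, Y, 1) = -x**3 - 2*x**2*y + x**2 + 3*x*y**2 + x*y + 3*x - y**3 - 2*y**2 - y + 2.
Note: deg(f) ≤ deg(F) = 3; strict inequality happens when F is divisible by Z (lost terms).


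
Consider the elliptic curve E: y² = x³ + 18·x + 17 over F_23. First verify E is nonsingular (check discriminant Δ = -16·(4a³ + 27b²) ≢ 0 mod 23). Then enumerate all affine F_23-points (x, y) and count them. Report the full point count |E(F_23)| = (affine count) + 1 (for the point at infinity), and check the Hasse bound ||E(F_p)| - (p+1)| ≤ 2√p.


Affine points = {(1, 6), (1, 17), (3, 11), (3, 12), (5, 5), (5, 18), (7, 7), (7, 16), (8, 11), (8, 12), (10, 1), (10, 22), (12, 11), (12, 12), (14, 0), (16, 10), (16, 13), (18, 3), (18, 20)}; affine count = 19; |E(F_23)| = 20.

Discriminant check: Δ ∝ 4a³ + 27b² = 4·18³ + 27·17² = 4·5832 + 27·289 ≡ 12 (mod 23). Nonzero ⇒ E is nonsingular.
For each x ∈ F_23, compute rhs = x³ + 18·x + 17 mod 23, then count y ∈ F_23 with y² ≡ rhs.
  x = 0: rhs = 17, matching y values: none (0 points).
  x = 1: rhs = 13, matching y values: 6, 17 (2 points).
  x = 2: rhs = 15, matching y values: none (0 points).
  x = 3: rhs = 6, matching y values: 11, 12 (2 points).
  x = 4: rhs = 15, matching y values: none (0 points).
  x = 5: rhs = 2, matching y values: 5, 18 (2 points).
  x = 6: rhs = 19, matching y values: none (0 points).
  x = 7: rhs = 3, matching y values: 7, 16 (2 points).
  x = 8: rhs = 6, matching y values: 11, 12 (2 points).
  x = 9: rhs = 11, matching y values: none (0 points).
  x = 10: rhs = 1, matching y values: 1, 22 (2 points).
  x = 11: rhs = 5, matching y values: none (0 points).
  x = 12: rhs = 6, matching y values: 11, 12 (2 points).
  x = 13: rhs = 10, matching y values: none (0 points).
  x = 14: rhs = 0, matching y values: 0 (1 points).
  x = 15: rhs = 5, matching y values: none (0 points).
  x = 16: rhs = 8, matching y values: 10, 13 (2 points).
  x = 17: rhs = 15, matching y values: none (0 points).
  x = 18: rhs = 9, matching y values: 3, 20 (2 points).
  x = 19: rhs = 19, matching y values: none (0 points).
  x = 20: rhs = 5, matching y values: none (0 points).
  x = 21: rhs = 19, matching y values: none (0 points).
  x = 22: rhs = 21, matching y values: none (0 points).
Total affine count: 19.
Full point count |E(F_23)| = 19 + 1 = 20.
Hasse bound: |20 − (23+1)| = |-4| = 4 ≤ 2√23 ≈ 9.5917 ✓.


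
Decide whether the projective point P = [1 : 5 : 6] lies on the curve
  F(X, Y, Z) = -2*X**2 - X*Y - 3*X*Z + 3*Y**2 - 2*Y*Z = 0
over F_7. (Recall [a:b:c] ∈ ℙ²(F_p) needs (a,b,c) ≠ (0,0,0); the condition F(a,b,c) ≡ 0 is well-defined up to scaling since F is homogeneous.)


F(1,5,6) ≡ 4 (mod 7); P is NOT on the curve.

Evaluate F(1, 5, 6) term-by-term (mod 7).
  -2*X**2 ↦ -2·1·1·1 = -2
  -X*Y ↦ -1·1·5·1 = -5
  -3*X*Z ↦ -3·1·1·6 = -18
  3*Y**2 ↦ 3·1·25·1 = 75
  -2*Y*Z ↦ -2·1·5·6 = -60
Sum: F(1, 5, 6) = (-2) + (-5) + (-18) + (75) + (-60) = -10.
Reducing mod 7: -10 ≡ 4 (mod 7).
Since F(a, b, c) ≡ 4 ≠ 0 (mod 7), P does NOT lie on the curve.


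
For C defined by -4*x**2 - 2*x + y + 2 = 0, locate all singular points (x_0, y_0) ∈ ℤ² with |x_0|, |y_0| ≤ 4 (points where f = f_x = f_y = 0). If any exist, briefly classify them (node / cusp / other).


No singular points in the scanned grid; C is smooth there.

Compute partial derivatives:
  f_x = -8*x - 2.
  f_y = 1.
f_y = 1 is a nonzero constant, so f_y never vanishes: no point (x, y) can satisfy f = f_x = f_y = 0. In particular no (x, y) ∈ {−4, ..., 4}² is singular; the curve is smooth.


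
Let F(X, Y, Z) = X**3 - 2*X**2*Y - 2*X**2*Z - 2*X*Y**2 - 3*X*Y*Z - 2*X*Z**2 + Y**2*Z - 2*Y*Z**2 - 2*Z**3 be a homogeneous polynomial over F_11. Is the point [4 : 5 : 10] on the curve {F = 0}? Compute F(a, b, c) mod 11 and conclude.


F(4,5,10) ≡ 8 (mod 11); P is NOT on the curve.

Evaluate F(4, 5, 10) term-by-term (mod 11).
  X**3 ↦ 1·64·1·1 = 64
  -2*X**2*Y ↦ -2·16·5·1 = -160
  -2*X**2*Z ↦ -2·16·1·10 = -320
  -2*X*Y**2 ↦ -2·4·25·1 = -200
  -3*X*Y*Z ↦ -3·4·5·10 = -600
  -2*X*Z**2 ↦ -2·4·1·100 = -800
  Y**2*Z ↦ 1·1·25·10 = 250
  -2*Y*Z**2 ↦ -2·1·5·100 = -1000
  -2*Z**3 ↦ -2·1·1·1000 = -2000
Sum: F(4, 5, 10) = (64) + (-160) + (-320) + (-200) + (-600) + (-800) + (250) + (-1000) + (-2000) = -4766.
Reducing mod 11: -4766 ≡ 8 (mod 11).
Since F(a, b, c) ≡ 8 ≠ 0 (mod 11), P does NOT lie on the curve.


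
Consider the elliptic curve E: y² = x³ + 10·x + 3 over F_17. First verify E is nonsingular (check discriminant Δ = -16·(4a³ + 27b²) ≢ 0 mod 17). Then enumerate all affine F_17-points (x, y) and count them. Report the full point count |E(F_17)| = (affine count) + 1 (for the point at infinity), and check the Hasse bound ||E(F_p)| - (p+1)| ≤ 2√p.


Affine points = {(3, 3), (3, 14), (5, 5), (5, 12), (7, 5), (7, 12), (8, 0), (10, 7), (10, 10), (11, 4), (11, 13), (12, 7), (12, 10), (13, 1), (13, 16), (15, 3), (15, 14), (16, 3), (16, 14)}; affine count = 19; |E(F_17)| = 20.

Discriminant check: Δ ∝ 4a³ + 27b² = 4·10³ + 27·3² = 4·1000 + 27·9 ≡ 10 (mod 17). Nonzero ⇒ E is nonsingular.
For each x ∈ F_17, compute rhs = x³ + 10·x + 3 mod 17, then count y ∈ F_17 with y² ≡ rhs.
  x = 0: rhs = 3, matching y values: none (0 points).
  x = 1: rhs = 14, matching y values: none (0 points).
  x = 2: rhs = 14, matching y values: none (0 points).
  x = 3: rhs = 9, matching y values: 3, 14 (2 points).
  x = 4: rhs = 5, matching y values: none (0 points).
  x = 5: rhs = 8, matching y values: 5, 12 (2 points).
  x = 6: rhs = 7, matching y values: none (0 points).
  x = 7: rhs = 8, matching y values: 5, 12 (2 points).
  x = 8: rhs = 0, matching y values: 0 (1 points).
  x = 9: rhs = 6, matching y values: none (0 points).
  x = 10: rhs = 15, matching y values: 7, 10 (2 points).
  x = 11: rhs = 16, matching y values: 4, 13 (2 points).
  x = 12: rhs = 15, matching y values: 7, 10 (2 points).
  x = 13: rhs = 1, matching y values: 1, 16 (2 points).
  x = 14: rhs = 14, matching y values: none (0 points).
  x = 15: rhs = 9, matching y values: 3, 14 (2 points).
  x = 16: rhs = 9, matching y values: 3, 14 (2 points).
Total affine count: 19.
Full point count |E(F_17)| = 19 + 1 = 20.
Hasse bound: |20 − (17+1)| = |2| = 2 ≤ 2√17 ≈ 8.2462 ✓.


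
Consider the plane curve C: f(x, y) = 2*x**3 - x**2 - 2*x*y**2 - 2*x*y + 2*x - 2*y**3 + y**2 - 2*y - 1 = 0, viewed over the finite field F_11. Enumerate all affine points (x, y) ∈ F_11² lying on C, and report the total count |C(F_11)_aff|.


Affine F_11-points: {(0, 4), (1, 9), (2, 6), (3, 10), (4, 2), (5, 6), (6, 0), (6, 2), (6, 9), (7, 2), (8, 7), (10, 3), (10, 6), (10, 9)}; count = 14.

For each of the 121 pairs (x, y) ∈ F_11², evaluate f(x, y) mod 11. Record the zeros.
  x = 0: [0↦10, 1↦7, 2↦5, 3↦3, 4↦0, 5↦6, 6↦9, 7↦8, 8↦2, 9↦1, 10↦4]  zeros at y ∈ {4}
  x = 1: [0↦2, 1↦6, 2↦7, 3↦4, 4↦7, 5↦4, 6↦5, 7↦9, 8↦4, 9↦0, 10↦7]  zeros at y ∈ {9}
  x = 2: [0↦4, 1↦4, 2↦8, 3↦4, 4↦2, 5↦1, 6↦0, 7↦9, 8↦5, 9↦9, 10↦9]  zeros at y ∈ {6}
  x = 3: [0↦6, 1↦2, 2↦9, 3↦4, 4↦8, 5↦9, 6↦6, 7↦9, 8↦6, 9↦7, 10↦0]  zeros at y ∈ {10}
  x = 4: [0↦9, 1↦1, 2↦0, 3↦5, 4↦4, 5↦7, 6↦2, 7↦10, 8↦8, 9↦6, 10↦3]  zeros at y ∈ {2}
  x = 5: [0↦3, 1↦2, 2↦4, 3↦8, 4↦2, 5↦7, 6↦0, 7↦2, 8↦1, 9↦7, 10↦8]  zeros at y ∈ {6}
  x = 6: [0↦0, 1↦6, 2↦0, 3↦3, 4↦3, 5↦10, 6↦1, 7↦8, 8↦8, 9↦0, 10↦5]  zeros at y ∈ {0, 2, 9}
  x = 7: [0↦1, 1↦3, 2↦0, 3↦2, 4↦8, 5↦6, 6↦6, 7↦7, 8↦8, 9↦8, 10↦6]  zeros at y ∈ {2}
  x = 8: [0↦7, 1↦5, 2↦5, 3↦6, 4↦7, 5↦7, 6↦5, 7↦0, 8↦2, 9↦10, 10↦1]  zeros at y ∈ {7}
  x = 9: [0↦8, 1↦2, 2↦5, 3↦5, 4↦1, 5↦3, 6↦10, 7↦10, 8↦2, 9↦7, 10↦2]  zeros at y ∈ ∅
  x = 10: [0↦5, 1↦6, 2↦1, 3↦0, 4↦2, 5↦6, 6↦0, 7↦5, 8↦9, 9↦0, 10↦10]  zeros at y ∈ {3, 6, 9}
Collecting zeros: affine points = {(0, 4), (1, 9), (2, 6), (3, 10), (4, 2), (5, 6), (6, 0), (6, 2), (6, 9), (7, 2), (8, 7), (10, 3), (10, 6), (10, 9)}.
Total count |C(F_11)_aff| = 14.
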